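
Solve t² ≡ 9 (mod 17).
The square roots of 9 mod 17 are 14 and 3. Verify: 14² = 196 ≡ 9 (mod 17)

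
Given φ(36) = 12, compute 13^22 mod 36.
By Euler: 13^{12} ≡ 1 (mod 36) since gcd(13, 36) = 1. 22 = 1×12 + 10. So 13^{22} ≡ 13^{10} ≡ 13 (mod 36)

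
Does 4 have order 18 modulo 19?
4^{9} ≡ 1 mod 19 and 9 < 18, so ord_19(4) = 9 ≠ 18 and 4 is not a primitive root.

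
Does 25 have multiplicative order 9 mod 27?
Powers of 25 mod 27: 25^1≡25, 25^2≡4, 25^3≡19, 25^4≡16, 25^5≡22, 25^6≡10, 25^7≡7, 25^8≡13, 25^9≡1. First k with 25^k≡1 is k=9. Yes, ord_27(25) = 9.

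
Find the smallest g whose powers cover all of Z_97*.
g = 5. Powers: [5, 25, 28, 43, 21, 8, 40, 6, ...] generates all 96 non-zero residues.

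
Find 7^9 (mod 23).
By repeated squaring (mod 23): 7^{1}≡7, 7^{2}≡3, 7^{4}≡9, 7^{8}≡12. Then 7^{9} = 7^{8+1} ≡ 12 × 7 ≡ 15 (mod 23)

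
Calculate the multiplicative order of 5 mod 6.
Powers of 5 mod 6: 5^1≡5, 5^2≡1. So the order of 5 is 2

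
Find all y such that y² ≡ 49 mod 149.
The square roots of 49 mod 149 are 142 and 7. Verify: 142² = 20164 ≡ 49 mod 149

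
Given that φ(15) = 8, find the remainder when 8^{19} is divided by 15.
By Euler: 8^{8} ≡ 1 mod 15 since gcd(8, 15) = 1. 19 = 2×8 + 3. So 8^{19} ≡ 8^{3} ≡ 2 mod 15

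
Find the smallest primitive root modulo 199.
g = 3. For each prime q|198: 3^{99}≡198, 3^{66}≡106, 3^{18}≡125, none ≡ 1, so ord_199(3) = 198 and 3 is a primitive root.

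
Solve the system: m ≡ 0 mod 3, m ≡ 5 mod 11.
M = 3 × 11 = 33. M₁ = 11, y₁ ≡ 2 mod 3. M₂ = 3, y₂ ≡ 4 mod 11. m = 0×11×2 + 5×3×4 ≡ 27 mod 33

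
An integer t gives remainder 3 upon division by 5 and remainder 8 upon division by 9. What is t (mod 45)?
M = 5 × 9 = 45. M₁ = 9, y₁ ≡ 4 (mod 5). M₂ = 5, y₂ ≡ 2 (mod 9). t = 3×9×4 + 8×5×2 ≡ 8 (mod 45)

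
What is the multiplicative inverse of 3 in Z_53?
Since 53 is prime, by Fermat 3^(-1) ≡ 3^{51} ≡ 18 (mod 53). Verify: 3 × 18 = 54 ≡ 1 (mod 53)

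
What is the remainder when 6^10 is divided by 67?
By repeated squaring (mod 67): 6^{1}≡6, 6^{2}≡36, 6^{4}≡23, 6^{8}≡60. Then 6^{10} = 6^{8+2} ≡ 60 × 36 ≡ 16 (mod 67)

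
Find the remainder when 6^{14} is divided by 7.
By Fermat: 6^{6} ≡ 1 (mod 7). 14 = 2×6 + 2. So 6^{14} ≡ 6^{2} ≡ 1 (mod 7)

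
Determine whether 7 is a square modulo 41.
By Euler's criterion: 7^{20} ≡ 40 (mod 41). Since this equals -1 (≡ 40), 7 is not a QR.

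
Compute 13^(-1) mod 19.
Since 19 is prime, by Fermat 13^(-1) ≡ 13^{17} ≡ 3 mod 19. Verify: 13 × 3 = 39 ≡ 1 mod 19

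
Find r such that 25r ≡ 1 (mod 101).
Since 101 is prime, by Fermat 25^(-1) ≡ 25^{99} ≡ 97 (mod 101). Verify: 25 × 97 = 2425 ≡ 1 (mod 101)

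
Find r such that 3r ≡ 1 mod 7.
Since 7 is prime, by Fermat 3^(-1) ≡ 3^{5} ≡ 5 mod 7. Verify: 3 × 5 = 15 ≡ 1 mod 7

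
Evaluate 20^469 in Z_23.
Using Fermat: 20^{22} ≡ 1 mod 23. 469 ≡ 7 mod 22. So 20^{469} ≡ 20^{7} ≡ 21 mod 23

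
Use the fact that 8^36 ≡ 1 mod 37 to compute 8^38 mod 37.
By Fermat: 8^{36} ≡ 1 mod 37. So 8^{38} = 8^{36} · 8^{2} ≡ 8^{2} ≡ 27 mod 37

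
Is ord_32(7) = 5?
Powers of 7 mod 32: 7^1≡7, 7^2≡17, 7^3≡23, 7^4≡1. Already 7^4≡1, so the order is 4 < 5. No, the actual order is 4.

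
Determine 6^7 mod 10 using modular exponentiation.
By repeated squaring (mod 10): 6^{1}≡6, 6^{2}≡6, 6^{4}≡6. Then 6^{7} = 6^{4+2+1} ≡ 6 × 6 × 6 ≡ 6 (mod 10)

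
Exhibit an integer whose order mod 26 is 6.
17 has order 6 mod 26 since 17^{6} ≡ 1 mod 26 and no smaller power works.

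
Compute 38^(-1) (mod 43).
Since 43 is prime, by Fermat 38^(-1) ≡ 38^{41} ≡ 17 (mod 43). Verify: 38 × 17 = 646 ≡ 1 (mod 43)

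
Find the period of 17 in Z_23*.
Powers of 17 mod 23: 17^1≡17, 17^2≡13, 17^3≡14, 17^4≡8, 17^5≡21, 17^6≡12, 17^7≡20, 17^8≡18, 17^9≡7, 17^10≡4, 17^11≡22, 17^12≡6, 17^13≡10, 17^14≡9, 17^15≡15, 17^16≡2, 17^17≡11, 17^18≡3, 17^19≡5, 17^20≡16, 17^21≡19, 17^22≡1. So the order of 17 is 22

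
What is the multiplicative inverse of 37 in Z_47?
Since 47 is prime, by Fermat 37^(-1) ≡ 37^{45} ≡ 14 mod 47. Verify: 37 × 14 = 518 ≡ 1 mod 47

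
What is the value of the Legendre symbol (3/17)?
(3/17) = 3^{8} mod 17 = -1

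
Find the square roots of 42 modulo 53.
The square roots of 42 mod 53 are 28 and 25. Verify: 28² = 784 ≡ 42 (mod 53)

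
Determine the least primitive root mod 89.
g = 3. For each prime q|88: 3^{44}≡88, 3^{8}≡64, none ≡ 1, so ord_89(3) = 88 and 3 is a primitive root.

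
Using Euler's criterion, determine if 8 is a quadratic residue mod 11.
By Euler's criterion: 8^{5} ≡ 10 mod 11. Since this equals -1 (≡ 10), 8 is not a QR.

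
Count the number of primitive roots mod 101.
There are φ(101-1) = φ(100) = 40 primitive roots modulo 101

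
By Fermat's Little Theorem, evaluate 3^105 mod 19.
By Fermat: 3^{18} ≡ 1 mod 19. 105 = 5×18 + 15. So 3^{105} ≡ 3^{15} ≡ 12 mod 19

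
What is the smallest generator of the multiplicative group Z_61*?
g = 2. Powers: [2, 4, 8, 16, 32, 3, ...] generates all 60 non-zero residues.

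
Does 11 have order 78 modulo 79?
11^{39} ≡ 1 (mod 79) and 39 < 78, so ord_79(11) = 39 ≠ 78 and 11 is not a primitive root.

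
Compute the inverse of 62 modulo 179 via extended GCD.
Extended GCD: 62(26) + 179(-9) = 1. So 62^(-1) ≡ 26 (mod 179). Verify: 62 × 26 = 1612 ≡ 1 (mod 179)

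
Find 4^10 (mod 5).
Using Fermat: 4^{4} ≡ 1 (mod 5). 10 ≡ 2 (mod 4). So 4^{10} ≡ 4^{2} ≡ 1 (mod 5)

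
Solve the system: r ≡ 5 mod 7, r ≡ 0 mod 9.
M = 7 × 9 = 63. M₁ = 9, y₁ ≡ 4 mod 7. M₂ = 7, y₂ ≡ 4 mod 9. r = 5×9×4 + 0×7×4 ≡ 54 mod 63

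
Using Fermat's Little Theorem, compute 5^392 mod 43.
By Fermat: 5^{42} ≡ 1 mod 43. 392 ≡ 14 mod 42. So 5^{392} ≡ 5^{14} ≡ 36 mod 43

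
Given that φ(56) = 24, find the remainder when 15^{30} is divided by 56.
By Euler: 15^{24} ≡ 1 (mod 56) since gcd(15, 56) = 1. 30 = 1×24 + 6. So 15^{30} ≡ 15^{6} ≡ 1 (mod 56)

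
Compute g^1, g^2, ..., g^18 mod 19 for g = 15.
15^1, 15^2, ..., 15^{18} mod 19: [15, 16, 12, 9, 2, 11, 13, 5, 18, 4, 3, 7, 10, 17, 8, 6, 14, 1]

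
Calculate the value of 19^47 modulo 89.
By repeated squaring (mod 89): 19^{1}≡19, 19^{2}≡5, 19^{4}≡25, 19^{8}≡2, 19^{16}≡4, 19^{32}≡16. Then 19^{47} = 19^{32+8+4+2+1} ≡ 16 × 2 × 25 × 5 × 19 ≡ 83 (mod 89)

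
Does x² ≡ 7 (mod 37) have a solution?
By Euler's criterion: 7^{18} ≡ 1 (mod 37). Since this equals 1, 7 is a QR.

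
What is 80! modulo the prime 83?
(82)! = (80)! × (81) × (82) ≡ -1 (mod 83). So (80)! ≡ -1 × [(82)(81)]^(-1) ≡ 41 (mod 83)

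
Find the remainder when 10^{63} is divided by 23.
By Fermat: 10^{22} ≡ 1 (mod 23). 63 = 2×22 + 19. So 10^{63} ≡ 10^{19} ≡ 21 (mod 23)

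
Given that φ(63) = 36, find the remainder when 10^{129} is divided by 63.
By Euler: 10^{36} ≡ 1 mod 63 since gcd(10, 63) = 1. 129 = 3×36 + 21. So 10^{129} ≡ 10^{21} ≡ 55 mod 63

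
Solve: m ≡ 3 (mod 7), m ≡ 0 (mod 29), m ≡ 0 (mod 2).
M = 7 × 29 × 2 = 406. M₁ = 58, y₁ ≡ 4 (mod 7). M₂ = 14, y₂ ≡ 27 (mod 29). M₃ = 203, y₃ ≡ 1 (mod 2). m = 3×58×4 + 0×14×27 + 0×203×1 ≡ 290 (mod 406)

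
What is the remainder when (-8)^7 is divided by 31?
By repeated squaring (mod 31): (-8)^{1}≡23, (-8)^{2}≡2, (-8)^{4}≡4. Then (-8)^{7} = (-8)^{4+2+1} ≡ 4 × 2 × 23 ≡ 29 (mod 31)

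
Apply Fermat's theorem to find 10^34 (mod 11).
By Fermat: 10^{10} ≡ 1 (mod 11). 34 = 3×10 + 4. So 10^{34} ≡ 10^{4} ≡ 1 (mod 11)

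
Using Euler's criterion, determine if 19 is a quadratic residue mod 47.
By Euler's criterion: 19^{23} ≡ 46 mod 47. Since this equals -1 (≡ 46), 19 is not a QR.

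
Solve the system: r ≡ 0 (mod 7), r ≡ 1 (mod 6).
M = 7 × 6 = 42. M₁ = 6, y₁ ≡ 6 (mod 7). M₂ = 7, y₂ ≡ 1 (mod 6). r = 0×6×6 + 1×7×1 ≡ 7 (mod 42)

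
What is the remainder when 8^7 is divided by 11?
By repeated squaring (mod 11): 8^{1}≡8, 8^{2}≡9, 8^{4}≡4. Then 8^{7} = 8^{4+2+1} ≡ 4 × 9 × 8 ≡ 2 (mod 11)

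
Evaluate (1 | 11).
(1/11) = 1^{5} mod 11 = 1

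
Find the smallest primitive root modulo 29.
g = 2. Powers: [2, 4, 8, 16, 3, 6, ...] generates all 28 non-zero residues.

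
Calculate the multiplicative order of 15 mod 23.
Powers of 15 mod 23: 15^1≡15, 15^2≡18, 15^3≡17, 15^4≡2, 15^5≡7, 15^6≡13, 15^7≡11, 15^8≡4, 15^9≡14, 15^10≡3, 15^11≡22, 15^12≡8, 15^13≡5, 15^14≡6, 15^15≡21, 15^16≡16, 15^17≡10, 15^18≡12, 15^19≡19, 15^20≡9, 15^21≡20, 15^22≡1. ord_23(15) = 22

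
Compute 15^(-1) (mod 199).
Since 199 is prime, by Fermat 15^(-1) ≡ 15^{197} ≡ 146 (mod 199). Verify: 15 × 146 = 2190 ≡ 1 (mod 199)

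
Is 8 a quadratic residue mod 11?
By Euler's criterion: 8^{5} ≡ 10 mod 11. Since this equals -1 (≡ 10), 8 is not a QR.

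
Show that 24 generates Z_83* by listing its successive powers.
24^1, 24^2, ..., 24^{82} mod 83: [24, 78, 46, 25, 19, 41, 71, 44, 60, 29, 32, 21, 6, 61, 53, 27, 67, 31, 80, 11, 15, 28, 8, 26, 43, 36, 34, 69, 79, 70, 20, 65, 66, 7, 2, 48, 73, 9, 50, 38, 82, 59, 5, 37, 58, 64, 42, 12, 39, 23, 54, 51, 62, 77, 22, 30, 56, 16, 52, 3, 72, 68, 55, 75, 57, 40, 47, 49, 14, 4, 13, 63, 18, 17, 76, 81, 35, 10, 74, 33, 45, 1]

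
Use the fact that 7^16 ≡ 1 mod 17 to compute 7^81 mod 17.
By Fermat: 7^{16} ≡ 1 mod 17. 81 = 5×16 + 1. So 7^{81} ≡ 7^{1} ≡ 7 mod 17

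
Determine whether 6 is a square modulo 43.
By Euler's criterion: 6^{21} ≡ 1 mod 43. Since this equals 1, 6 is a QR.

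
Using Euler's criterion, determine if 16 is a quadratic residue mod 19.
By Euler's criterion: 16^{9} ≡ 1 (mod 19). Since this equals 1, 16 is a QR.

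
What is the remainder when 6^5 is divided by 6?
By repeated squaring (mod 6): 6^{1}≡0, 6^{2}≡0, 6^{4}≡0. Then 6^{5} = 6^{4+1} ≡ 0 × 0 ≡ 0 (mod 6)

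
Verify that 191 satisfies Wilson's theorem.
(190)! mod 191 = 190. Since this equals -1 mod 191, Wilson confirms 191 is prime.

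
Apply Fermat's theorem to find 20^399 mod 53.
By Fermat: 20^{52} ≡ 1 mod 53. 399 ≡ 35 mod 52. So 20^{399} ≡ 20^{35} ≡ 27 mod 53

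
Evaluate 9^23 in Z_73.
By repeated squaring (mod 73): 9^{1}≡9, 9^{2}≡8, 9^{4}≡64, 9^{8}≡8, 9^{16}≡64. Then 9^{23} = 9^{16+4+2+1} ≡ 64 × 64 × 8 × 9 ≡ 65 (mod 73)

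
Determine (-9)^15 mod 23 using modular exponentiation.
By repeated squaring (mod 23): (-9)^{1}≡14, (-9)^{2}≡12, (-9)^{4}≡6, (-9)^{8}≡13. Then (-9)^{15} = (-9)^{8+4+2+1} ≡ 13 × 6 × 12 × 14 ≡ 17 (mod 23)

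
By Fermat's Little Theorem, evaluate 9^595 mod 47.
By Fermat: 9^{46} ≡ 1 (mod 47). 595 ≡ 43 (mod 46). So 9^{595} ≡ 9^{43} ≡ 2 (mod 47)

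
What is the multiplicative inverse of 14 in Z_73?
Since 73 is prime, by Fermat 14^(-1) ≡ 14^{71} ≡ 47 (mod 73). Verify: 14 × 47 = 658 ≡ 1 (mod 73)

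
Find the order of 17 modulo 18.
Powers of 17 mod 18: 17^1≡17, 17^2≡1. ord_18(17) = 2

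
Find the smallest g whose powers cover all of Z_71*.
g = 7. Powers: [7, 49, 59, 58, 51, 2, 14, 27, 47, 45, ...] generates all 70 non-zero residues.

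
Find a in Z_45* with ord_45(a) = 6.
4 has order 6 mod 45 since 4^{6} ≡ 1 (mod 45) and no smaller power works.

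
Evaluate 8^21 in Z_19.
Using Fermat: 8^{18} ≡ 1 mod 19. 21 ≡ 3 mod 18. So 8^{21} ≡ 8^{3} ≡ 18 mod 19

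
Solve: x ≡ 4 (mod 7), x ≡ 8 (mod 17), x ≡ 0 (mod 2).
M = 7 × 17 × 2 = 238. M₁ = 34, y₁ ≡ 6 (mod 7). M₂ = 14, y₂ ≡ 11 (mod 17). M₃ = 119, y₃ ≡ 1 (mod 2). x = 4×34×6 + 8×14×11 + 0×119×1 ≡ 144 (mod 238)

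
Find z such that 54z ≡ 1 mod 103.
Since 103 is prime, by Fermat 54^(-1) ≡ 54^{101} ≡ 21 mod 103. Verify: 54 × 21 = 1134 ≡ 1 mod 103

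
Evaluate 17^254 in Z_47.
Using Fermat: 17^{46} ≡ 1 (mod 47). 254 ≡ 24 (mod 46). So 17^{254} ≡ 17^{24} ≡ 17 (mod 47)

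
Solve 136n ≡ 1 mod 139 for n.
Since 139 is prime, by Fermat 136^(-1) ≡ 136^{137} ≡ 46 mod 139. Verify: 136 × 46 = 6256 ≡ 1 mod 139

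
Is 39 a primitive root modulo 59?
ord_59(39) divides 58. For each prime q|58: 39^{29}≡58, 39^{2}≡46, none ≡ 1. So 39 has order 58 and is a primitive root mod 59.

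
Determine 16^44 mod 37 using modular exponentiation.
Using Fermat: 16^{36} ≡ 1 (mod 37). 44 ≡ 8 (mod 36). So 16^{44} ≡ 16^{8} ≡ 7 (mod 37)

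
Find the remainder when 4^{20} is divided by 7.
By Fermat: 4^{6} ≡ 1 mod 7. 20 = 3×6 + 2. So 4^{20} ≡ 4^{2} ≡ 2 mod 7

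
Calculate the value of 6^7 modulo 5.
Using Fermat: 6^{4} ≡ 1 mod 5. 7 ≡ 3 mod 4. So 6^{7} ≡ 6^{3} ≡ 1 mod 5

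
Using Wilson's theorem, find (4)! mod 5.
By Wilson's theorem, (4)! ≡ -1 ≡ 4 mod 5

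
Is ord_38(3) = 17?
Powers of 3 mod 38: 3^1≡3, 3^2≡9, 3^3≡27, 3^4≡5, 3^5≡15, 3^6≡7, 3^7≡21, 3^8≡25, 3^9≡37, 3^10≡35, 3^11≡29, 3^12≡11, 3^13≡33, 3^14≡23, 3^15≡31, 3^16≡17, 3^17≡13, 3^18≡1. 3^17≡13≢1, so ord ≠ 17. No, the actual order is 18.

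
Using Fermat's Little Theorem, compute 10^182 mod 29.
By Fermat: 10^{28} ≡ 1 (mod 29). 182 ≡ 14 (mod 28). So 10^{182} ≡ 10^{14} ≡ 28 (mod 29)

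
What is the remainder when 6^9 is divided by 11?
By repeated squaring (mod 11): 6^{1}≡6, 6^{2}≡3, 6^{4}≡9, 6^{8}≡4. Then 6^{9} = 6^{8+1} ≡ 4 × 6 ≡ 2 (mod 11)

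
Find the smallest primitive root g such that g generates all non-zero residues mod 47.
g = 5. Powers: [5, 25, 31, 14, 23, 21, 11, ...] generates all 46 non-zero residues.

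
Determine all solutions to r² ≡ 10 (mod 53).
The square roots of 10 mod 53 are 13 and 40. Verify: 13² = 169 ≡ 10 (mod 53)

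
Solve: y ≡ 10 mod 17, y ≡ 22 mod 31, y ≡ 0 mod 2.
M = 17 × 31 × 2 = 1054. M₁ = 62, y₁ ≡ 14 mod 17. M₂ = 34, y₂ ≡ 21 mod 31. M₃ = 527, y₃ ≡ 1 mod 2. y = 10×62×14 + 22×34×21 + 0×527×1 ≡ 146 mod 1054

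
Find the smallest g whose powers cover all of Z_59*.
g = 2. Powers: [2, 4, 8, 16, 32, 5, 10, ...] generates all 58 non-zero residues.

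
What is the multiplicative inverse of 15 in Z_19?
Since 19 is prime, by Fermat 15^(-1) ≡ 15^{17} ≡ 14 (mod 19). Verify: 15 × 14 = 210 ≡ 1 (mod 19)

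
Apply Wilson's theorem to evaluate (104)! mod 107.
(106)! = (104)! × (105) × (106) ≡ -1 (mod 107). So (104)! ≡ -1 × [(106)(105)]^(-1) ≡ 53 (mod 107)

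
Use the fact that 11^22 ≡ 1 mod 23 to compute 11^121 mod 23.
By Fermat: 11^{22} ≡ 1 mod 23. 121 = 5×22 + 11. So 11^{121} ≡ 11^{11} ≡ 22 mod 23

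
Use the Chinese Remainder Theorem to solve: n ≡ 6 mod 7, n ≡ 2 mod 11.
M = 7 × 11 = 77. M₁ = 11, y₁ ≡ 2 mod 7. M₂ = 7, y₂ ≡ 8 mod 11. n = 6×11×2 + 2×7×8 ≡ 13 mod 77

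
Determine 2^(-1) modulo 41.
Since 41 is prime, by Fermat 2^(-1) ≡ 2^{39} ≡ 21 (mod 41). Verify: 2 × 21 = 42 ≡ 1 (mod 41)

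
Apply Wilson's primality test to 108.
(107)! mod 108 = 0. Since 0 ≢ -1 mod 108, 108 is not prime.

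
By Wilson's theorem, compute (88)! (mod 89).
By Wilson's theorem, (88)! ≡ -1 ≡ 88 (mod 89)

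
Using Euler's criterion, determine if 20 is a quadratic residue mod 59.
By Euler's criterion: 20^{29} ≡ 1 (mod 59). Since this equals 1, 20 is a QR.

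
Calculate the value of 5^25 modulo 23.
Using Fermat: 5^{22} ≡ 1 mod 23. 25 ≡ 3 mod 22. So 5^{25} ≡ 5^{3} ≡ 10 mod 23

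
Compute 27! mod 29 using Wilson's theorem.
(28)! = (27)! × (28) ≡ -1 mod 29. So (27)! ≡ -1 × (28)^(-1) ≡ (-1)×(-1) = 1 mod 29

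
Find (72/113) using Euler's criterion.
(72/113) = 72^{56} mod 113 = 1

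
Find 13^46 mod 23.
Using Fermat: 13^{22} ≡ 1 mod 23. 46 ≡ 2 mod 22. So 13^{46} ≡ 13^{2} ≡ 8 mod 23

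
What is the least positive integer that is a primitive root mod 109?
g = 6. For each prime q|108: 6^{54}≡108, 6^{36}≡63, none ≡ 1, so ord_109(6) = 108 and 6 is a primitive root.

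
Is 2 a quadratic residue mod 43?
By Euler's criterion: 2^{21} ≡ 42 mod 43. Since this equals -1 (≡ 42), 2 is not a QR.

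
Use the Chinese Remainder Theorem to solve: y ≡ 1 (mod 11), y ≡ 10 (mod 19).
M = 11 × 19 = 209. M₁ = 19, y₁ ≡ 7 (mod 11). M₂ = 11, y₂ ≡ 7 (mod 19). y = 1×19×7 + 10×11×7 ≡ 67 (mod 209)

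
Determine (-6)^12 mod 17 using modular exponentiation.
By repeated squaring (mod 17): (-6)^{1}≡11, (-6)^{2}≡2, (-6)^{4}≡4, (-6)^{8}≡16. Then (-6)^{12} = (-6)^{8+4} ≡ 16 × 4 ≡ 13 (mod 17)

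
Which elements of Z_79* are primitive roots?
There are φ(78) = 24 primitive roots mod 79: {3, 6, 7, 28, 29, 30, 34, 35, 37, 39, 43, 47, 48, 53, 54, 59, 60, 63, 66, 68, 70, 74, 75, 77}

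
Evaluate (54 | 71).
(54/71) = 54^{35} mod 71 = 1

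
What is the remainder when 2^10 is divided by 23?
By repeated squaring (mod 23): 2^{1}≡2, 2^{2}≡4, 2^{4}≡16, 2^{8}≡3. Then 2^{10} = 2^{8+2} ≡ 3 × 4 ≡ 12 (mod 23)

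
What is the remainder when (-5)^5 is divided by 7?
By repeated squaring mod 7: (-5)^{1}≡2, (-5)^{2}≡4, (-5)^{4}≡2. Then (-5)^{5} = (-5)^{4+1} ≡ 2 × 2 ≡ 4 mod 7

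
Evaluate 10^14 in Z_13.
Using Fermat: 10^{12} ≡ 1 mod 13. 14 ≡ 2 mod 12. So 10^{14} ≡ 10^{2} ≡ 9 mod 13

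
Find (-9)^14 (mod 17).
By repeated squaring (mod 17): (-9)^{1}≡8, (-9)^{2}≡13, (-9)^{4}≡16, (-9)^{8}≡1. Then (-9)^{14} = (-9)^{8+4+2} ≡ 1 × 16 × 13 ≡ 4 (mod 17)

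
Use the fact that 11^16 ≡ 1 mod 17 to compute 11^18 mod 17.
By Fermat: 11^{16} ≡ 1 mod 17. So 11^{18} = 11^{16} · 11^{2} ≡ 11^{2} ≡ 2 mod 17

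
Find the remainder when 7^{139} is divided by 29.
By Fermat: 7^{28} ≡ 1 mod 29. 139 = 4×28 + 27. So 7^{139} ≡ 7^{27} ≡ 25 mod 29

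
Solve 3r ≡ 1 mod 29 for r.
Since 29 is prime, by Fermat 3^(-1) ≡ 3^{27} ≡ 10 mod 29. Verify: 3 × 10 = 30 ≡ 1 mod 29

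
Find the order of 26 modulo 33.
Powers of 26 mod 33: 26^1≡26, 26^2≡16, 26^3≡20, 26^4≡25, 26^5≡23, 26^6≡4, 26^7≡5, 26^8≡31, 26^9≡14, 26^10≡1. So the order of 26 is 10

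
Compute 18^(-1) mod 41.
Since 41 is prime, by Fermat 18^(-1) ≡ 18^{39} ≡ 16 mod 41. Verify: 18 × 16 = 288 ≡ 1 mod 41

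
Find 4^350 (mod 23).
Using Fermat: 4^{22} ≡ 1 (mod 23). 350 ≡ 20 (mod 22). So 4^{350} ≡ 4^{20} ≡ 13 (mod 23)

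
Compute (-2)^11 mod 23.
By repeated squaring mod 23: (-2)^{1}≡21, (-2)^{2}≡4, (-2)^{4}≡16, (-2)^{8}≡3. Then (-2)^{11} = (-2)^{8+2+1} ≡ 3 × 4 × 21 ≡ 22 mod 23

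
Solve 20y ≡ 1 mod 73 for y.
Since 73 is prime, by Fermat 20^(-1) ≡ 20^{71} ≡ 11 mod 73. Verify: 20 × 11 = 220 ≡ 1 mod 73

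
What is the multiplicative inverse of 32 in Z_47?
Since 47 is prime, by Fermat 32^(-1) ≡ 32^{45} ≡ 25 (mod 47). Verify: 32 × 25 = 800 ≡ 1 (mod 47)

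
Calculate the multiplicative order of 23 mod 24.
Powers of 23 mod 24: 23^1≡23, 23^2≡1. So the order of 23 is 2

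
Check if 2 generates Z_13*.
ord_13(2) divides 12. For each prime q|12: 2^{6}≡12, 2^{4}≡3, none ≡ 1. So 2 has order 12 and is a primitive root mod 13.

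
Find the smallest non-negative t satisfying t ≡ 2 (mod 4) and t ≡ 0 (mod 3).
M = 4 × 3 = 12. M₁ = 3, y₁ ≡ 3 (mod 4). M₂ = 4, y₂ ≡ 1 (mod 3). t = 2×3×3 + 0×4×1 ≡ 6 (mod 12)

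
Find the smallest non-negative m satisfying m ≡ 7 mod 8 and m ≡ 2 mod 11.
M = 8 × 11 = 88. M₁ = 11, y₁ ≡ 3 mod 8. M₂ = 8, y₂ ≡ 7 mod 11. m = 7×11×3 + 2×8×7 ≡ 79 mod 88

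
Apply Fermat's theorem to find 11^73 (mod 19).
By Fermat: 11^{18} ≡ 1 (mod 19). 73 = 4×18 + 1. So 11^{73} ≡ 11^{1} ≡ 11 (mod 19)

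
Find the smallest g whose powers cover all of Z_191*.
g = 19. Powers: [19, 170, 174, 59, 166, 98, 143, 43, ...] generates all 190 non-zero residues.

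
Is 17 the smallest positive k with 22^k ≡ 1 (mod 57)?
Powers of 22 mod 57: 22^1≡22, 22^2≡28, 22^3≡46, 22^4≡43, 22^5≡34, 22^6≡7, 22^7≡40, 22^8≡25, 22^9≡37, 22^10≡16, 22^11≡10, 22^12≡49, 22^13≡52, 22^14≡4, 22^15≡31, 22^16≡55, 22^17≡13, 22^18≡1. 22^17≡13≢1, so ord ≠ 17. No, the actual order is 18.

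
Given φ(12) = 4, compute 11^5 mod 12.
By Euler: 11^{4} ≡ 1 (mod 12) since gcd(11, 12) = 1. 5 = 1×4 + 1. So 11^{5} ≡ 11^{1} ≡ 11 (mod 12)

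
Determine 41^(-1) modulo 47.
Since 47 is prime, by Fermat 41^(-1) ≡ 41^{45} ≡ 39 mod 47. Verify: 41 × 39 = 1599 ≡ 1 mod 47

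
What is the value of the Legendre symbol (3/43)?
(3/43) = 3^{21} mod 43 = -1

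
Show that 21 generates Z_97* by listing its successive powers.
21^1, 21^2, ..., 21^{96} mod 97: [21, 53, 46, 93, 13, 79, 10, 16, 45, 72, 57, 33, 14, 3, 63, 62, 41, 85, 39, 43, 30, 48, 38, 22, 74, 2, 42, 9, 92, 89, 26, 61, 20, 32, 90, 47, 17, 66, 28, 6, 29, 27, 82, 73, 78, 86, 60, 96, 76, 44, 51, 4, 84, 18, 87, 81, 52, 25, 40, 64, 83, 94, 34, 35, 56, 12, 58, 54, 67, 49, 59, 75, 23, 95, 55, 88, 5, 8, 71, 36, 77, 65, 7, 50, 80, 31, 69, 91, 68, 70, 15, 24, 19, 11, 37, 1]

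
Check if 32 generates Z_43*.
32^{14} ≡ 1 (mod 43) and 14 < 42, so ord_43(32) = 14 ≠ 42 and 32 is not a primitive root.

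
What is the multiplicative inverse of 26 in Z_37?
Since 37 is prime, by Fermat 26^(-1) ≡ 26^{35} ≡ 10 (mod 37). Verify: 26 × 10 = 260 ≡ 1 (mod 37)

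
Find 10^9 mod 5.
By repeated squaring mod 5: 10^{1}≡0, 10^{2}≡0, 10^{4}≡0, 10^{8}≡0. Then 10^{9} = 10^{8+1} ≡ 0 × 0 ≡ 0 mod 5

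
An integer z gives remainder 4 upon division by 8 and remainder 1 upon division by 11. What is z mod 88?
M = 8 × 11 = 88. M₁ = 11, y₁ ≡ 3 mod 8. M₂ = 8, y₂ ≡ 7 mod 11. z = 4×11×3 + 1×8×7 ≡ 12 mod 88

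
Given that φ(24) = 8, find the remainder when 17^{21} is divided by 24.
By Euler: 17^{8} ≡ 1 (mod 24) since gcd(17, 24) = 1. 21 = 2×8 + 5. So 17^{21} ≡ 17^{5} ≡ 17 (mod 24)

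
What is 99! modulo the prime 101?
(100)! = (99)! × (100) ≡ -1 (mod 101). So (99)! ≡ -1 × (100)^(-1) ≡ (-1)×(-1) = 1 (mod 101)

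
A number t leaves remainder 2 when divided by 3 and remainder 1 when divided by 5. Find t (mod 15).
M = 3 × 5 = 15. M₁ = 5, y₁ ≡ 2 (mod 3). M₂ = 3, y₂ ≡ 2 (mod 5). t = 2×5×2 + 1×3×2 ≡ 11 (mod 15)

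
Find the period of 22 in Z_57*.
Powers of 22 mod 57: 22^1≡22, 22^2≡28, 22^3≡46, 22^4≡43, 22^5≡34, 22^6≡7, 22^7≡40, 22^8≡25, 22^9≡37, 22^10≡16, 22^11≡10, 22^12≡49, 22^13≡52, 22^14≡4, 22^15≡31, 22^16≡55, 22^17≡13, 22^18≡1. Order = 18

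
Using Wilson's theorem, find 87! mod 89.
(88)! = (87)! × (88) ≡ -1 mod 89. So (87)! ≡ -1 × (88)^(-1) ≡ (-1)×(-1) = 1 mod 89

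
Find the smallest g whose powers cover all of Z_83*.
g = 2. Powers: [2, 4, 8, 16, 32, 64, 45, 7, ...] generates all 82 non-zero residues.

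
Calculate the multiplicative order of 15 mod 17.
Powers of 15 mod 17: 15^1≡15, 15^2≡4, 15^3≡9, 15^4≡16, 15^5≡2, 15^6≡13, 15^7≡8, 15^8≡1. ord_17(15) = 8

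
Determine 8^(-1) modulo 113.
Since 113 is prime, by Fermat 8^(-1) ≡ 8^{111} ≡ 99 mod 113. Verify: 8 × 99 = 792 ≡ 1 mod 113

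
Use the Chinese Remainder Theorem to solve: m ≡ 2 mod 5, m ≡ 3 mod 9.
M = 5 × 9 = 45. M₁ = 9, y₁ ≡ 4 mod 5. M₂ = 5, y₂ ≡ 2 mod 9. m = 2×9×4 + 3×5×2 ≡ 12 mod 45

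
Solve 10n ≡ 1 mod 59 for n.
Since 59 is prime, by Fermat 10^(-1) ≡ 10^{57} ≡ 6 mod 59. Verify: 10 × 6 = 60 ≡ 1 mod 59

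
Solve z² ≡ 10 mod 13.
The square roots of 10 mod 13 are 7 and 6. Verify: 7² = 49 ≡ 10 mod 13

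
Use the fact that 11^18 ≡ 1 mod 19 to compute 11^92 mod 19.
By Fermat: 11^{18} ≡ 1 mod 19. 92 = 5×18 + 2. So 11^{92} ≡ 11^{2} ≡ 7 mod 19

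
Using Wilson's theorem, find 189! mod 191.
(190)! = (189)! × (190) ≡ -1 (mod 191). So (189)! ≡ -1 × (190)^(-1) ≡ (-1)×(-1) = 1 (mod 191)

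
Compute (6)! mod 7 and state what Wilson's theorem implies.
(6)! mod 7 = 6. Since this equals -1 (mod 7), Wilson confirms 7 is prime.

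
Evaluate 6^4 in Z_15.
6^{4} = 1296 ≡ 6 mod 15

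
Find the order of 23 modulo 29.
Powers of 23 mod 29: 23^1≡23, 23^2≡7, 23^3≡16, 23^4≡20, 23^5≡25, 23^6≡24, 23^7≡1. Order = 7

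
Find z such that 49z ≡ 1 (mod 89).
Since 89 is prime, by Fermat 49^(-1) ≡ 49^{87} ≡ 20 (mod 89). Verify: 49 × 20 = 980 ≡ 1 (mod 89)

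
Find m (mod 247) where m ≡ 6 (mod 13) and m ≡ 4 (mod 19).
M = 13 × 19 = 247. M₁ = 19, y₁ ≡ 11 (mod 13). M₂ = 13, y₂ ≡ 3 (mod 19). m = 6×19×11 + 4×13×3 ≡ 175 (mod 247)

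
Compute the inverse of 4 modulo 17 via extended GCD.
Extended GCD: 4(-4) + 17(1) = 1. So 4^(-1) ≡ -4 ≡ 13 mod 17. Verify: 4 × 13 = 52 ≡ 1 mod 17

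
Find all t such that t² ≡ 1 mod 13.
The square roots of 1 mod 13 are 1 and 12. Verify: 1² = 1 ≡ 1 mod 13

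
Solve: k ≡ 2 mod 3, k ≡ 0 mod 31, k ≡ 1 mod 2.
M = 3 × 31 × 2 = 186. M₁ = 62, y₁ ≡ 2 mod 3. M₂ = 6, y₂ ≡ 26 mod 31. M₃ = 93, y₃ ≡ 1 mod 2. k = 2×62×2 + 0×6×26 + 1×93×1 ≡ 155 mod 186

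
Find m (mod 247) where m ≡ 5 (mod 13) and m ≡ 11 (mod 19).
M = 13 × 19 = 247. M₁ = 19, y₁ ≡ 11 (mod 13). M₂ = 13, y₂ ≡ 3 (mod 19). m = 5×19×11 + 11×13×3 ≡ 239 (mod 247)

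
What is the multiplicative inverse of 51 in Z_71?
Since 71 is prime, by Fermat 51^(-1) ≡ 51^{69} ≡ 39 (mod 71). Verify: 51 × 39 = 1989 ≡ 1 (mod 71)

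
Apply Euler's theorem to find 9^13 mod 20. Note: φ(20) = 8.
By Euler: 9^{8} ≡ 1 mod 20 since gcd(9, 20) = 1. 13 = 1×8 + 5. So 9^{13} ≡ 9^{5} ≡ 9 mod 20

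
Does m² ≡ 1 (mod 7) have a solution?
By Euler's criterion: 1^{3} ≡ 1 (mod 7). Since this equals 1, 1 is a QR.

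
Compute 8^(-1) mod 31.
Since 31 is prime, by Fermat 8^(-1) ≡ 8^{29} ≡ 4 mod 31. Verify: 8 × 4 = 32 ≡ 1 mod 31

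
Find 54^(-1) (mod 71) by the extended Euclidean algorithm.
Extended GCD: 54(25) + 71(-19) = 1. So 54^(-1) ≡ 25 (mod 71). Verify: 54 × 25 = 1350 ≡ 1 (mod 71)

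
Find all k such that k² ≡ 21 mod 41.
The square roots of 21 mod 41 are 12 and 29. Verify: 12² = 144 ≡ 21 mod 41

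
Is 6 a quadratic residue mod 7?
By Euler's criterion: 6^{3} ≡ 6 mod 7. Since this equals -1 (≡ 6), 6 is not a QR.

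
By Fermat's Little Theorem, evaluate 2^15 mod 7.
By Fermat: 2^{6} ≡ 1 mod 7. 15 = 2×6 + 3. So 2^{15} ≡ 2^{3} ≡ 1 mod 7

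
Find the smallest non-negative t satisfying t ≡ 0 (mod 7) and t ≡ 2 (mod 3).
M = 7 × 3 = 21. M₁ = 3, y₁ ≡ 5 (mod 7). M₂ = 7, y₂ ≡ 1 (mod 3). t = 0×3×5 + 2×7×1 ≡ 14 (mod 21)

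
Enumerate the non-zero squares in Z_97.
Quadratic residues modulo 97: {1, 2, 3, 4, 6, 8, 9, 11, 12, 16, 18, 22, 24, 25, 27, 31, 32, 33, 35, 36, 43, 44, 47, 48, 49, 50, 53, 54, 61, 62, 64, 65, 66, 70, 72, 73, 75, 79, 81, 85, 86, 88, 89, 91, 93, 94, 95, 96}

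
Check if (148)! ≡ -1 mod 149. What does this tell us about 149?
(148)! mod 149 = 148. Since this equals -1 mod 149, Wilson confirms 149 is prime.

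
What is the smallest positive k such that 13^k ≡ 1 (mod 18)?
Powers of 13 mod 18: 13^1≡13, 13^2≡7, 13^3≡1. Order = 3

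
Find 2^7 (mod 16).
By repeated squaring (mod 16): 2^{1}≡2, 2^{2}≡4, 2^{4}≡0. Then 2^{7} = 2^{4+2+1} ≡ 0 × 4 × 2 ≡ 0 (mod 16)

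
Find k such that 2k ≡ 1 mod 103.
Since 103 is prime, by Fermat 2^(-1) ≡ 2^{101} ≡ 52 mod 103. Verify: 2 × 52 = 104 ≡ 1 mod 103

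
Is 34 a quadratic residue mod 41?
By Euler's criterion: 34^{20} ≡ 40 (mod 41). Since this equals -1 (≡ 40), 34 is not a QR.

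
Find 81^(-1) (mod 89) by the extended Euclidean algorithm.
Extended GCD: 81(11) + 89(-10) = 1. So 81^(-1) ≡ 11 (mod 89). Verify: 81 × 11 = 891 ≡ 1 (mod 89)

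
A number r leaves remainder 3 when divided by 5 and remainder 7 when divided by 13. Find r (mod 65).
M = 5 × 13 = 65. M₁ = 13, y₁ ≡ 2 (mod 5). M₂ = 5, y₂ ≡ 8 (mod 13). r = 3×13×2 + 7×5×8 ≡ 33 (mod 65)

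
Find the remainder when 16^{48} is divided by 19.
By Fermat: 16^{18} ≡ 1 mod 19. 48 = 2×18 + 12. So 16^{48} ≡ 16^{12} ≡ 11 mod 19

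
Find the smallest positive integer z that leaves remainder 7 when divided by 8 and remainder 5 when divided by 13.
M = 8 × 13 = 104. M₁ = 13, y₁ ≡ 5 mod 8. M₂ = 8, y₂ ≡ 5 mod 13. z = 7×13×5 + 5×8×5 ≡ 31 mod 104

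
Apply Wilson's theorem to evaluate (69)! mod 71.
(70)! = (69)! × (70) ≡ -1 mod 71. So (69)! ≡ -1 × (70)^(-1) ≡ (-1)×(-1) = 1 mod 71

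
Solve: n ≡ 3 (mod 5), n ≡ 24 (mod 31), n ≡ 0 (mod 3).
M = 5 × 31 × 3 = 465. M₁ = 93, y₁ ≡ 2 (mod 5). M₂ = 15, y₂ ≡ 29 (mod 31). M₃ = 155, y₃ ≡ 2 (mod 3). n = 3×93×2 + 24×15×29 + 0×155×2 ≡ 303 (mod 465)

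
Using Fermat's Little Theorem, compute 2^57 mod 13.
By Fermat: 2^{12} ≡ 1 (mod 13). 57 = 4×12 + 9. So 2^{57} ≡ 2^{9} ≡ 5 (mod 13)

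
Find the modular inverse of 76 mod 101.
Since 101 is prime, by Fermat 76^(-1) ≡ 76^{99} ≡ 4 mod 101. Verify: 76 × 4 = 304 ≡ 1 mod 101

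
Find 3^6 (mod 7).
Using Fermat: 3^{6} ≡ 1 (mod 7). 6 ≡ 0 (mod 6). So 3^{6} ≡ 3^{0} ≡ 1 (mod 7)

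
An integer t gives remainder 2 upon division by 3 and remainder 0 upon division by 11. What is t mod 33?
M = 3 × 11 = 33. M₁ = 11, y₁ ≡ 2 mod 3. M₂ = 3, y₂ ≡ 4 mod 11. t = 2×11×2 + 0×3×4 ≡ 11 mod 33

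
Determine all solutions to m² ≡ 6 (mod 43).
The square roots of 6 mod 43 are 36 and 7. Verify: 36² = 1296 ≡ 6 (mod 43)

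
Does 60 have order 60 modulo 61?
60^{2} ≡ 1 mod 61 and 2 < 60, so ord_61(60) = 2 ≠ 60 and 60 is not a primitive root.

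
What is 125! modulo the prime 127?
(126)! = (125)! × (126) ≡ -1 (mod 127). So (125)! ≡ -1 × (126)^(-1) ≡ (-1)×(-1) = 1 (mod 127)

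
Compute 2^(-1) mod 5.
Since 5 is prime, by Fermat 2^(-1) ≡ 2^{3} ≡ 3 mod 5. Verify: 2 × 3 = 6 ≡ 1 mod 5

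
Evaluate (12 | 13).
(12/13) = 12^{6} mod 13 = 1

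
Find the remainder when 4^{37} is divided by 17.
By Fermat: 4^{16} ≡ 1 (mod 17). 37 = 2×16 + 5. So 4^{37} ≡ 4^{5} ≡ 4 (mod 17)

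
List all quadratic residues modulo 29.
QRs mod 29: {1, 4, 5, 6, 7, 9, 13, 16, 20, 22, 23, 24, 25, 28}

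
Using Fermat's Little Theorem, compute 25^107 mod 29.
By Fermat: 25^{28} ≡ 1 (mod 29). 107 = 3×28 + 23. So 25^{107} ≡ 25^{23} ≡ 16 (mod 29)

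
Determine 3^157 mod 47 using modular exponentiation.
Using Fermat: 3^{46} ≡ 1 (mod 47). 157 ≡ 19 (mod 46). So 3^{157} ≡ 3^{19} ≡ 18 (mod 47)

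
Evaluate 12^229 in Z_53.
Using Fermat: 12^{52} ≡ 1 (mod 53). 229 ≡ 21 (mod 52). So 12^{229} ≡ 12^{21} ≡ 18 (mod 53)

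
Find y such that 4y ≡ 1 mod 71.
Since 71 is prime, by Fermat 4^(-1) ≡ 4^{69} ≡ 18 mod 71. Verify: 4 × 18 = 72 ≡ 1 mod 71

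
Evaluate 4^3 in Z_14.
4^{3} = 64 ≡ 8 mod 14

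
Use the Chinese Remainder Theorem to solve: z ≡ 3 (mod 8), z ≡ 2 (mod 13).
M = 8 × 13 = 104. M₁ = 13, y₁ ≡ 5 (mod 8). M₂ = 8, y₂ ≡ 5 (mod 13). z = 3×13×5 + 2×8×5 ≡ 67 (mod 104)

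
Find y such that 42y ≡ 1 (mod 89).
Since 89 is prime, by Fermat 42^(-1) ≡ 42^{87} ≡ 53 (mod 89). Verify: 42 × 53 = 2226 ≡ 1 (mod 89)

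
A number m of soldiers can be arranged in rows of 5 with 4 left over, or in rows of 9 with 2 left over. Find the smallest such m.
M = 5 × 9 = 45. M₁ = 9, y₁ ≡ 4 mod 5. M₂ = 5, y₂ ≡ 2 mod 9. m = 4×9×4 + 2×5×2 ≡ 29 mod 45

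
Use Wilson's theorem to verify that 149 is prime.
(148)! mod 149 = 148. Since this equals -1 mod 149, Wilson confirms 149 is prime.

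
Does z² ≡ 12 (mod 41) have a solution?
By Euler's criterion: 12^{20} ≡ 40 (mod 41). Since this equals -1 (≡ 40), 12 is not a QR.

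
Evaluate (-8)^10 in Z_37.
By repeated squaring (mod 37): (-8)^{1}≡29, (-8)^{2}≡27, (-8)^{4}≡26, (-8)^{8}≡10. Then (-8)^{10} = (-8)^{8+2} ≡ 10 × 27 ≡ 11 (mod 37)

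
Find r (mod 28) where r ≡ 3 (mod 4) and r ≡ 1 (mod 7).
M = 4 × 7 = 28. M₁ = 7, y₁ ≡ 3 (mod 4). M₂ = 4, y₂ ≡ 2 (mod 7). r = 3×7×3 + 1×4×2 ≡ 15 (mod 28)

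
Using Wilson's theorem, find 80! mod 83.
(82)! = (80)! × (81) × (82) ≡ -1 (mod 83). So (80)! ≡ -1 × [(82)(81)]^(-1) ≡ 41 (mod 83)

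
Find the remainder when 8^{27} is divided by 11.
By Fermat: 8^{10} ≡ 1 mod 11. 27 = 2×10 + 7. So 8^{27} ≡ 8^{7} ≡ 2 mod 11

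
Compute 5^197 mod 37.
Using Fermat: 5^{36} ≡ 1 mod 37. 197 ≡ 17 mod 36. So 5^{197} ≡ 5^{17} ≡ 22 mod 37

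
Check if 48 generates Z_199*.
ord_199(48) divides 198. For each prime q|198: 48^{99}≡198, 48^{66}≡92, 48^{18}≡61, none ≡ 1. So 48 has order 198 and is a primitive root mod 199.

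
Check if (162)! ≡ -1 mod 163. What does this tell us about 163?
(162)! mod 163 = 162. Since this equals -1 mod 163, Wilson confirms 163 is prime.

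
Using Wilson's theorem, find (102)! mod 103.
By Wilson's theorem, (102)! ≡ -1 ≡ 102 mod 103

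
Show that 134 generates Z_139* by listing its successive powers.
134^1, 134^2, ..., 134^{138} mod 139: [134, 25, 14, 69, 72, 57, 132, 35, 103, 41, 73, 52, 18, 49, 33, 113, 130, 45, 53, 13, 74, 47, 43, 63, 102, 46, 48, 38, 88, 116, 115, 120, 95, 81, 12, 79, 22, 29, 133, 30, 128, 55, 3, 124, 75, 42, 68, 77, 32, 118, 105, 31, 123, 80, 17, 54, 8, 99, 61, 112, 135, 20, 39, 83, 2, 129, 50, 28, 138, 5, 114, 125, 70, 67, 82, 7, 104, 36, 98, 66, 87, 121, 90, 106, 26, 9, 94, 86, 126, 65, 92, 96, 76, 37, 93, 91, 101, 51, 23, 24, 19, 44, 58, 127, 60, 117, 110, 6, 109, 11, 84, 136, 15, 64, 97, 71, 62, 107, 21, 34, 108, 16, 59, 122, 85, 131, 40, 78, 27, 4, 119, 100, 56, 137, 10, 89, 111, 1]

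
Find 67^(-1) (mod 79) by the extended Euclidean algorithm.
Extended GCD: 67(-33) + 79(28) = 1. So 67^(-1) ≡ -33 ≡ 46 (mod 79). Verify: 67 × 46 = 3082 ≡ 1 (mod 79)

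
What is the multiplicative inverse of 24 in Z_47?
Since 47 is prime, by Fermat 24^(-1) ≡ 24^{45} ≡ 2 mod 47. Verify: 24 × 2 = 48 ≡ 1 mod 47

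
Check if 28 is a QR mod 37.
By Euler's criterion: 28^{18} ≡ 1 mod 37. Since this equals 1, 28 is a QR.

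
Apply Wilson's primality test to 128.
(127)! mod 128 = 0. Since 0 ≢ -1 (mod 128), 128 is not prime.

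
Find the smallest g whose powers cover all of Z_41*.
g = 6. For each prime q|40: 6^{20}≡40, 6^{8}≡10, none ≡ 1, so ord_41(6) = 40 and 6 is a primitive root.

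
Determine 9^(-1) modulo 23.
Since 23 is prime, by Fermat 9^(-1) ≡ 9^{21} ≡ 18 mod 23. Verify: 9 × 18 = 162 ≡ 1 mod 23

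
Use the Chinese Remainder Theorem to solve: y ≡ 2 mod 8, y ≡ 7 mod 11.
M = 8 × 11 = 88. M₁ = 11, y₁ ≡ 3 mod 8. M₂ = 8, y₂ ≡ 7 mod 11. y = 2×11×3 + 7×8×7 ≡ 18 mod 88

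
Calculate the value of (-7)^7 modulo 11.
By repeated squaring (mod 11): (-7)^{1}≡4, (-7)^{2}≡5, (-7)^{4}≡3. Then (-7)^{7} = (-7)^{4+2+1} ≡ 3 × 5 × 4 ≡ 5 (mod 11)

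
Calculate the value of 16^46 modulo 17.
Using Fermat: 16^{16} ≡ 1 (mod 17). 46 ≡ 14 (mod 16). So 16^{46} ≡ 16^{14} ≡ 1 (mod 17)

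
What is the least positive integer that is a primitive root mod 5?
g = 2. For each prime q|4: 2^{2}≡4, none ≡ 1, so ord_5(2) = 4 and 2 is a primitive root.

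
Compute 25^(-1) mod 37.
Since 37 is prime, by Fermat 25^(-1) ≡ 25^{35} ≡ 3 mod 37. Verify: 25 × 3 = 75 ≡ 1 mod 37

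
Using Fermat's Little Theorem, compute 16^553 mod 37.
By Fermat: 16^{36} ≡ 1 mod 37. 553 ≡ 13 mod 36. So 16^{553} ≡ 16^{13} ≡ 9 mod 37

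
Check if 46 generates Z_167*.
ord_167(46) divides 166. For each prime q|166: 46^{83}≡166, 46^{2}≡112, none ≡ 1. So 46 has order 166 and is a primitive root mod 167.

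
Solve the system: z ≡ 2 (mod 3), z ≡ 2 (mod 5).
M = 3 × 5 = 15. M₁ = 5, y₁ ≡ 2 (mod 3). M₂ = 3, y₂ ≡ 2 (mod 5). z = 2×5×2 + 2×3×2 ≡ 2 (mod 15)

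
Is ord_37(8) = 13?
Powers of 8 mod 37: 8^1≡8, 8^2≡27, 8^3≡31, 8^4≡26, 8^5≡23, 8^6≡36, 8^7≡29, 8^8≡10, 8^9≡6, 8^10≡11, 8^11≡14, 8^12≡1. Already 8^12≡1, so the order is 12 < 13. No, the actual order is 12.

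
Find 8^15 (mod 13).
Using Fermat: 8^{12} ≡ 1 (mod 13). 15 ≡ 3 (mod 12). So 8^{15} ≡ 8^{3} ≡ 5 (mod 13)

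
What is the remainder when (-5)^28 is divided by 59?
By repeated squaring (mod 59): (-5)^{1}≡54, (-5)^{2}≡25, (-5)^{4}≡35, (-5)^{8}≡45, (-5)^{16}≡19. Then (-5)^{28} = (-5)^{16+8+4} ≡ 19 × 45 × 35 ≡ 12 (mod 59)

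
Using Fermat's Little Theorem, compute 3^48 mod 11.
By Fermat: 3^{10} ≡ 1 mod 11. 48 = 4×10 + 8. So 3^{48} ≡ 3^{8} ≡ 5 mod 11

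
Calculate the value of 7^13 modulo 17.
By repeated squaring (mod 17): 7^{1}≡7, 7^{2}≡15, 7^{4}≡4, 7^{8}≡16. Then 7^{13} = 7^{8+4+1} ≡ 16 × 4 × 7 ≡ 6 (mod 17)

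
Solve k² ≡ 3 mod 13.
The square roots of 3 mod 13 are 9 and 4. Verify: 9² = 81 ≡ 3 mod 13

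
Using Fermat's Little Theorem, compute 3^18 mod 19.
By Fermat's Little Theorem, 3^{18} ≡ 1 (mod 19) since 19 is prime and gcd(3, 19) = 1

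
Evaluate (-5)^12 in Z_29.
By repeated squaring (mod 29): (-5)^{1}≡24, (-5)^{2}≡25, (-5)^{4}≡16, (-5)^{8}≡24. Then (-5)^{12} = (-5)^{8+4} ≡ 24 × 16 ≡ 7 (mod 29)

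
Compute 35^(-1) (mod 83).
Since 83 is prime, by Fermat 35^(-1) ≡ 35^{81} ≡ 19 (mod 83). Verify: 35 × 19 = 665 ≡ 1 (mod 83)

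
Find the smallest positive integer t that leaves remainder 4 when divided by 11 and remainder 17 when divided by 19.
M = 11 × 19 = 209. M₁ = 19, y₁ ≡ 7 mod 11. M₂ = 11, y₂ ≡ 7 mod 19. t = 4×19×7 + 17×11×7 ≡ 169 mod 209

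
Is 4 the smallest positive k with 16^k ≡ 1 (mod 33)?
Powers of 16 mod 33: 16^1≡16, 16^2≡25, 16^3≡4, 16^4≡31, 16^5≡1. 16^4≡31≢1, so ord ≠ 4. No, the actual order is 5.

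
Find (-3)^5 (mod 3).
By repeated squaring (mod 3): (-3)^{1}≡0, (-3)^{2}≡0, (-3)^{4}≡0. Then (-3)^{5} = (-3)^{4+1} ≡ 0 × 0 ≡ 0 (mod 3)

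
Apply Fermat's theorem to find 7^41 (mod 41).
By Fermat: 7^{40} ≡ 1 (mod 41). So 7^{41} = 7^{40} · 7^{1} ≡ 7^{1} ≡ 7 (mod 41)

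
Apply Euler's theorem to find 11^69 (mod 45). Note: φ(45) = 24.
By Euler: 11^{24} ≡ 1 (mod 45) since gcd(11, 45) = 1. 69 = 2×24 + 21. So 11^{69} ≡ 11^{21} ≡ 26 (mod 45)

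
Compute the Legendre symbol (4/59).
(4/59) = 4^{29} mod 59 = 1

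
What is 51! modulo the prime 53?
(52)! = (51)! × (52) ≡ -1 (mod 53). So (51)! ≡ -1 × (52)^(-1) ≡ (-1)×(-1) = 1 (mod 53)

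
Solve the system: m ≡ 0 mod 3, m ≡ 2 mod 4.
M = 3 × 4 = 12. M₁ = 4, y₁ ≡ 1 mod 3. M₂ = 3, y₂ ≡ 3 mod 4. m = 0×4×1 + 2×3×3 ≡ 6 mod 12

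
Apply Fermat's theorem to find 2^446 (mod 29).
By Fermat: 2^{28} ≡ 1 (mod 29). 446 ≡ 26 (mod 28). So 2^{446} ≡ 2^{26} ≡ 22 (mod 29)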